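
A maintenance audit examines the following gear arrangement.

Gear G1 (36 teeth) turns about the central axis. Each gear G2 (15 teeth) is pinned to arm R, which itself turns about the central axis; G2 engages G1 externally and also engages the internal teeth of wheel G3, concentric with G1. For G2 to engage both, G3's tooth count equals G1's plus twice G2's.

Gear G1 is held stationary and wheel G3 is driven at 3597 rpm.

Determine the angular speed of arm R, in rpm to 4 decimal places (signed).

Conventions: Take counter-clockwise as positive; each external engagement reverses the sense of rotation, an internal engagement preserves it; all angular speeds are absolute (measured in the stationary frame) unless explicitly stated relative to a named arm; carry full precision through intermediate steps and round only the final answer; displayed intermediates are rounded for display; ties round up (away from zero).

+2327.4706 rpm

planetary set (36T centre, 15T on arm, 66T internal) — Willis relation
normalise by the input: solve with ω_ring = 1, then scale by 3597 rpm
ring teeth: 36 + 2·15 = 66
36(ω_sun−ω_arm) = −66(ω_ring−ω_arm),  ω_sun = 0, ω_ring = 1
36(0−ω_arm) = −66(1−ω_arm)  ⇒  102·ω_arm = 66  ⇒  ω_arm = 11/17
scale: ω_arm = 11/17 × 3597 rpm = +2327.4706 rpm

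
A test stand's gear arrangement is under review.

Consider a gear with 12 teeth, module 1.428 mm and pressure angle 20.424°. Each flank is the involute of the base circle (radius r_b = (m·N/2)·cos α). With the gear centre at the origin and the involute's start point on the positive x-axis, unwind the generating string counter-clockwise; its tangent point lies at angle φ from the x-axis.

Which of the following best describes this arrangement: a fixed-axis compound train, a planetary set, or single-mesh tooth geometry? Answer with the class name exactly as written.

single-mesh involute tooth geometry (12T wheel at module 1.428)
classification: single-mesh tooth geometry

single-mesh tooth geometry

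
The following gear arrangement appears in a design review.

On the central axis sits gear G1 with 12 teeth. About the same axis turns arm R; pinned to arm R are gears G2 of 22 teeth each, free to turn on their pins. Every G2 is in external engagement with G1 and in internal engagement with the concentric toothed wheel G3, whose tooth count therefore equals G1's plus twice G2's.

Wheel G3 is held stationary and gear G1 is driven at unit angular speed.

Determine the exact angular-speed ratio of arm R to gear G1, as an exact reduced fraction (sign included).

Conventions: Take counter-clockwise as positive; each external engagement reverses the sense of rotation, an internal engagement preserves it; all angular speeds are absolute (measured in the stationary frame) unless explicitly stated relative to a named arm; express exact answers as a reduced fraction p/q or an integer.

topology: planetary set — G1 12T / G2 22T / G3 56T, arm = carrier (Willis)
ring teeth: 12 + 2·22 = 56
12(ω_sun−ω_arm) = −56(ω_ring−ω_arm),  ω_ring = 0, ω_sun = 1
12(1−ω_arm) = −56(0−ω_arm)  ⇒  68·ω_arm = 12  ⇒  ω_arm = 3/17
ω_out/ω_in = 3/17

3/17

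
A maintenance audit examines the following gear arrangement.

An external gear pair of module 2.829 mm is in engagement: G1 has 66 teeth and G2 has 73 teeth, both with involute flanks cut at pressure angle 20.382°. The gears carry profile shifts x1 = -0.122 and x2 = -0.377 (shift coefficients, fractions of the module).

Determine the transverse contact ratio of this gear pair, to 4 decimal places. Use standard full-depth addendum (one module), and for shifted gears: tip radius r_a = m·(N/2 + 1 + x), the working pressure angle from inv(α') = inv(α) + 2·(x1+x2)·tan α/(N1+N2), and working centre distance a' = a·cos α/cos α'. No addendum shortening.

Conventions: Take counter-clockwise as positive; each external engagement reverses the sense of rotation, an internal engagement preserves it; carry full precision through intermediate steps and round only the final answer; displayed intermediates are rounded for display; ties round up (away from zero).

single-mesh involute tooth geometry (66T engaging 73T at module 2.829)
base radii: r_b1 = 87.512054, r_b2 = 96.793635
tip radii: r_a1 = 95.840862, r_a2 = 105.020967
inv(α') = inv(20.382°) + 2·(-0.122-0.377)·tan α/(66+73) = 0.01313849  ⇒  α' = 19.20230°
a' = a·cos α / cos α' = 196.6155·cos 20.382°/cos 19.20230° = 195.163993
action lengths: √(r_a1²−r_b1²) = 39.078271, √(r_a2²−r_b2²) = 40.747954
base pitch p_b = π·m·cos α = 8.331128
CR = (39.078271 + 40.747954 − 195.163993·sin 19.20230°)/8.331128 = 1.876805
contact ratio ≈ 1.8768

1.8768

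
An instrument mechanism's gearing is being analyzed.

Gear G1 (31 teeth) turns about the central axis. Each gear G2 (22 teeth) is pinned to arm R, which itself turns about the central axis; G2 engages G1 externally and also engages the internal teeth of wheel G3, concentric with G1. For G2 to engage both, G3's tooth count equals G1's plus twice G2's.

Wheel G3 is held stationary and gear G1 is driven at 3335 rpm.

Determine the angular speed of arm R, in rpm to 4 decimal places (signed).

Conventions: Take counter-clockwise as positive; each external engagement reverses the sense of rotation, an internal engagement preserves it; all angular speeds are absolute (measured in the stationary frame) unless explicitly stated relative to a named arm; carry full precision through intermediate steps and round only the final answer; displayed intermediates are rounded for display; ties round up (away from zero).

+975.3302 rpm

planetary set (31T centre, 22T on arm, 75T internal) — Willis relation
normalise by the input: solve with ω_sun = 1, then scale by 3335 rpm
ring teeth: 31 + 2·22 = 75
31(ω_sun−ω_arm) = −75(ω_ring−ω_arm),  ω_ring = 0, ω_sun = 1
31(1−ω_arm) = −75(0−ω_arm)  ⇒  106·ω_arm = 31  ⇒  ω_arm = 31/106
scale: ω_arm = 31/106 × 3335 rpm = +975.3302 rpm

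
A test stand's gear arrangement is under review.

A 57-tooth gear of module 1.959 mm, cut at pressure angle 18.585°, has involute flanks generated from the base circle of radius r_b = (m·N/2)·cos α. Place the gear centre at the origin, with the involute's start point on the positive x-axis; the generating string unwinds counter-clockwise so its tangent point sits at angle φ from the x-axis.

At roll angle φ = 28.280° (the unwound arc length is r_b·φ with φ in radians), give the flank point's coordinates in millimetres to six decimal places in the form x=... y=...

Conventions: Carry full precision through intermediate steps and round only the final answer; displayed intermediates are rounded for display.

x=58.978861 y=2.069910

topology: single-mesh involute geometry — m = 1.959, N = 57
pitch radius r_p = m·N/2 = 1.959·57/2 = 55.831500
base radius r_b = r_p·cos α = 55.831500·cos 18.585° = 52.919992
roll angle φ = 28.280° = 0.49357911 rad
x = r_b·(cos φ + φ·sin φ) = 58.978861
y = r_b·(sin φ − φ·cos φ) = 2.069910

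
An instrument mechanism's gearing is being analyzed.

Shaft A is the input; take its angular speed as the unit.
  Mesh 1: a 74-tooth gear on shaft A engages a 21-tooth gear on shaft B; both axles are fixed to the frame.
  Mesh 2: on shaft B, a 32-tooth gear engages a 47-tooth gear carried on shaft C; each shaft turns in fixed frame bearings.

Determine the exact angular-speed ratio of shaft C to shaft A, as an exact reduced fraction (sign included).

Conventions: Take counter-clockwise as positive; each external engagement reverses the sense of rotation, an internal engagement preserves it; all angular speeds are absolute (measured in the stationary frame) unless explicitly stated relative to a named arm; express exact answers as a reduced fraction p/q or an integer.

2368/987

class = fixed-axis compound train [2 meshes; 2 ratios multiply, 2 sense flips]
mesh 1 [74T→21T]: running ratio 74/21, sense −
mesh 2 [32T→47T]: running ratio 2368/987, sense +
ω_out/ω_in = 2368/987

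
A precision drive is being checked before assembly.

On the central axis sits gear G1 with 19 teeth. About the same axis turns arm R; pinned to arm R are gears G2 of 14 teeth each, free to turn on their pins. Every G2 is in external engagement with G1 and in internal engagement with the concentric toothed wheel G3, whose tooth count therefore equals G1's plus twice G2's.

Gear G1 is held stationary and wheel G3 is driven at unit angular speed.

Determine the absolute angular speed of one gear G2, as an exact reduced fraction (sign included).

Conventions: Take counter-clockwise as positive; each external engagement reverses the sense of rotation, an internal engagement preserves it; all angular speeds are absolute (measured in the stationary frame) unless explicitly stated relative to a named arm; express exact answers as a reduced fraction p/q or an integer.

class = planetary set [G3 = 19+2·14 = 47; Willis about the carrier]
ring teeth: 19 + 2·14 = 47
19(ω_sun−ω_arm) = −47(ω_ring−ω_arm),  ω_sun = 0, ω_ring = 1
19(0−ω_arm) = −47(1−ω_arm)  ⇒  66·ω_arm = 47  ⇒  ω_arm = 47/66
sun–planet mesh: 19·(0−47/66) = −14·(ω_p−ω_arm)  ⇒  ω_p−ω_arm = 893/924
ω_p = 47/66 + 893/924 = 47/28
exact speed ratio = 47/28

47/28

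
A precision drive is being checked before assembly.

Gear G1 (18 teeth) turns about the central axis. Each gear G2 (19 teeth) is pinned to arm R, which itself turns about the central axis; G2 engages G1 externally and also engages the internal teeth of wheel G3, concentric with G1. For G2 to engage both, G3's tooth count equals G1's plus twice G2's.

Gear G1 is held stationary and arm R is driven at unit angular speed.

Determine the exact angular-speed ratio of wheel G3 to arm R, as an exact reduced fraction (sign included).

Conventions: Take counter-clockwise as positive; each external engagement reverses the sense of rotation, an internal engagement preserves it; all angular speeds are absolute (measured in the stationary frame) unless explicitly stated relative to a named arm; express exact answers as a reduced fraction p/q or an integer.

planetary set (18T centre, 19T on arm, 56T internal) — Willis relation
ring teeth: 18 + 2·19 = 56
18(ω_sun−ω_arm) = −56(ω_ring−ω_arm),  ω_sun = 0, ω_arm = 1
ω_ring = 1 − (18/56)(0−1) = 37/28
ω_out/ω_in = 37/28

37/28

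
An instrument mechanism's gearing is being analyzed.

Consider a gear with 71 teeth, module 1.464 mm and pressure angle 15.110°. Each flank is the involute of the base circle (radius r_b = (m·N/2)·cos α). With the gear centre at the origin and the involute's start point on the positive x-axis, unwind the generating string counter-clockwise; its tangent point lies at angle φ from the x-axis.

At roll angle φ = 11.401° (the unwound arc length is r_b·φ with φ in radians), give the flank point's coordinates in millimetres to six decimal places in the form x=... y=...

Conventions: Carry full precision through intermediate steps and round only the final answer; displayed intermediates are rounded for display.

recognized (one wheel, involute flank): single-mesh tooth geometry, m = 1.464, N = 71
pitch radius r_p = m·N/2 = 1.464·71/2 = 51.972000
base radius r_b = r_p·cos α = 51.972000·cos 15.110° = 50.175180
roll angle φ = 11.401° = 0.19898499 rad
x = r_b·(cos φ + φ·sin φ) = 51.158712
y = r_b·(sin φ − φ·cos φ) = 0.131253

x=51.158712 y=0.131253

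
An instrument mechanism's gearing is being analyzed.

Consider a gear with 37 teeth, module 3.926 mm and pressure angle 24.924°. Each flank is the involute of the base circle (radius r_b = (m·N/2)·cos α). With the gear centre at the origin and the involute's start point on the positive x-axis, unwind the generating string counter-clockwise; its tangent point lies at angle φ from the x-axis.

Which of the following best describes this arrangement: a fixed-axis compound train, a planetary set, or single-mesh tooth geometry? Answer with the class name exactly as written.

topology: single-mesh involute geometry — m = 3.926, N = 37
classification: single-mesh tooth geometry

single-mesh tooth geometry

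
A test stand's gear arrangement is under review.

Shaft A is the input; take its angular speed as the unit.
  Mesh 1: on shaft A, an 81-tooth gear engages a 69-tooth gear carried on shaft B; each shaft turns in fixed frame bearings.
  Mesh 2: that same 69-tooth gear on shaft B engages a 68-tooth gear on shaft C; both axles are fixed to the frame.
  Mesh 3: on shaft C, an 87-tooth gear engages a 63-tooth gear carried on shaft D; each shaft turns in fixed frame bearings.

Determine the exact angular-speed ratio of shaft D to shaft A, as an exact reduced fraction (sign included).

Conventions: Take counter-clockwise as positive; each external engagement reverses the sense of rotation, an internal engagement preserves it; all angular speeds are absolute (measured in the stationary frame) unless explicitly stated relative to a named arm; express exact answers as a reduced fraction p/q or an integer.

class = fixed-axis compound train [3 meshes; 3 ratios multiply, 3 sense flips]
mesh 1 [81T→69T]: running ratio 27/23, sense −
mesh 2 [69T→68T]: running ratio 81/68, sense +
mesh 3 [87T→63T]: running ratio 783/476, sense −
ω_out/ω_in = -783/476

-783/476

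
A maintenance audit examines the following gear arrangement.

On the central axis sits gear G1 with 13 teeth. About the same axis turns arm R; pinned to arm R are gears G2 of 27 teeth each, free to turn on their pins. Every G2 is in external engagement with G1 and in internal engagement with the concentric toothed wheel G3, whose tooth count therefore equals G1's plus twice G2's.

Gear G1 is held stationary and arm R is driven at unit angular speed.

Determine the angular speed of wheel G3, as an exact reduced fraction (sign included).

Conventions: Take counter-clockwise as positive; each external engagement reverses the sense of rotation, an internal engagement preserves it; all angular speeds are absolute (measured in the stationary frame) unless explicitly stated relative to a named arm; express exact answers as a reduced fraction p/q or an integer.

80/67

topology: planetary set — G1 13T / G2 27T / G3 67T, arm = carrier (Willis)
ring teeth: 13 + 2·27 = 67
13(ω_sun−ω_arm) = −67(ω_ring−ω_arm),  ω_sun = 0, ω_arm = 1
ω_ring = 1 − (13/67)(0−1) = 80/67
exact speed ratio = 80/67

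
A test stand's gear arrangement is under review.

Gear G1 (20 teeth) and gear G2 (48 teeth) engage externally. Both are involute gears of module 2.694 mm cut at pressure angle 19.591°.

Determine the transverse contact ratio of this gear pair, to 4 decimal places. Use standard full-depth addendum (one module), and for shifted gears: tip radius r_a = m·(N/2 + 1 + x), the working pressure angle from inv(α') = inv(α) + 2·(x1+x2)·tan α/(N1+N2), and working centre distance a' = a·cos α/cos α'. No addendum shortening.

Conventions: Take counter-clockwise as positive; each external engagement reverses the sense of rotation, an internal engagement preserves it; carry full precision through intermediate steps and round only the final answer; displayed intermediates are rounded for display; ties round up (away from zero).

recognized (one external pair, fixed centres): single-mesh tooth geometry, m = 2.694, N1 = 20, N2 = 48
base radii: r_b1 = 25.380447, r_b2 = 60.913073
tip radii: r_a1 = 29.634000, r_a2 = 67.350000
no profile shift: α' = α, a' = a
action lengths: √(r_a1²−r_b1²) = 15.297283, √(r_a2²−r_b2²) = 28.733605
base pitch p_b = π·m·cos α = 7.973503
CR = (15.297283 + 28.733605 − 91.596000·sin 19.59100°)/7.973503 = 1.670335
contact ratio ≈ 1.6703

1.6703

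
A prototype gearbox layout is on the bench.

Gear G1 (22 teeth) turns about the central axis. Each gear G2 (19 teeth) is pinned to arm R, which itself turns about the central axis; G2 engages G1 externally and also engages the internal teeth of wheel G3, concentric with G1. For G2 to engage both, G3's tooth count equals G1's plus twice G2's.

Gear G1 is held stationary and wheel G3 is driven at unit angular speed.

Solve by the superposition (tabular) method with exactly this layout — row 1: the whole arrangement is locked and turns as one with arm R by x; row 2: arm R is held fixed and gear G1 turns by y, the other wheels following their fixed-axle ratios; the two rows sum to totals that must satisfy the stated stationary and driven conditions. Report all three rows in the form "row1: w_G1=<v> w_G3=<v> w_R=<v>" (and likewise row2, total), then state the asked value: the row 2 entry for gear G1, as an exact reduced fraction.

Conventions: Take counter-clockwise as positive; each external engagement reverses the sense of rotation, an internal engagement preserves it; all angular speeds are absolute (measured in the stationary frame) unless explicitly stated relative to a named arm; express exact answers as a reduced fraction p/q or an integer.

class = planetary set [G3 = 22+2·19 = 60; Willis about the carrier]
row 1: whole set turns with the arm by x
row 2: sun turns y, ring = −(22/60)·y, arm 0
boundary: total ω_sun = x + y = 0 and total ω_ring = x − (22/60)·y = 1  ⇒  y = -30/41, x = 30/41
row 2 ring = −(22/60)·(-30/41) = 11/41
totals (row 1 + row 2): sun 30/41 + (-30/41) = 0, ring 30/41 + 11/41 = 1, arm 30/41 + 0 = 30/41
asked cell (row2, sun) = -30/41

row1: w_G1=30/41 w_G3=30/41 w_R=30/41
row2: w_G1=-30/41 w_G3=11/41 w_R=0
total: w_G1=0 w_G3=1 w_R=30/41
asked value: -30/41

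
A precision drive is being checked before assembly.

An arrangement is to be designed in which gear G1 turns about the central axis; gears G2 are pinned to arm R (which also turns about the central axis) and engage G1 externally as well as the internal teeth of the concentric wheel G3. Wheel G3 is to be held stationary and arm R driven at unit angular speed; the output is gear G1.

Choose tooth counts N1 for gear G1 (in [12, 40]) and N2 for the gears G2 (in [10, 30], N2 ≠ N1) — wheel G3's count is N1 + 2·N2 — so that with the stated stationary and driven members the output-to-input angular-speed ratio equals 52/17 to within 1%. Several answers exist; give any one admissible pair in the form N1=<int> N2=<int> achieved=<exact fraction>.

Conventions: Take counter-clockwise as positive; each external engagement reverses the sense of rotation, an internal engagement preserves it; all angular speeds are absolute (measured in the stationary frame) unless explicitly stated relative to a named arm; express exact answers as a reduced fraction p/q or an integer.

class = planetary set [ratio 52/17 wanted; Willis about the carrier]
Willis with ω_ring = 0: ω_sun/ω_arm = (N1+N3)/N1; set equal to 52/17  ⇒  N3/N1 = 52/17 − 1 = 35/17
N3 = N1 + 2·N2  ⇒  N2/N1 = (N3/N1 − 1)/2 = (35/17 − 1)/2 = 9/17
smallest multiple with N1 ≥ 12 and N2 ≥ 10: k = 2  ⇒  N1 = 2·17 = 34, N2 = 2·9 = 18 (N1 ≤ 40, N2 ≤ 30, N2 ≠ N1 ✓), N3 = 34 + 2·18 = 70
check: (N1+N3)/N1 with N1 = 34, N3 = 70 gives 52/17; |achieved − target| = 0 ≤ 13/425 ✓

N1=34 N2=18 achieved=52/17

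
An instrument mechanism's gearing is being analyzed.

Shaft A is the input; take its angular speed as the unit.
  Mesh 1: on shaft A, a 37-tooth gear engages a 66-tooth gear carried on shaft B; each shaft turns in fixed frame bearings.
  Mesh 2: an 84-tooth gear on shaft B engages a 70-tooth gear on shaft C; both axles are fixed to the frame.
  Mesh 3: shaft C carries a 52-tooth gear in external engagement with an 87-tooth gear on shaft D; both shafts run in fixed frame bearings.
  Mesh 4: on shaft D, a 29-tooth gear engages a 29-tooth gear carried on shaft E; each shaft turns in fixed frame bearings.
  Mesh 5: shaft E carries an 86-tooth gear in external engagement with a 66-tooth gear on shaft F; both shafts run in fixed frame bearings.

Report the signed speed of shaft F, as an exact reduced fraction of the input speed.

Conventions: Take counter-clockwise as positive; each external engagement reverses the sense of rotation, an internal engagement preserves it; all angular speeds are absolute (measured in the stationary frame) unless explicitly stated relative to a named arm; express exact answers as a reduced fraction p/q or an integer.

-82732/157905

5-mesh fixed-axis compound train (all bearings frame-fixed)
mesh 1 [37T→66T]: |ω|/ω_in = 1×37/66 = 37/66, sense flips to −
mesh 2 [84T→70T]: |ω|/ω_in = (37/66)×84/70 = 37/55, sense flips to +
mesh 3 [52T→87T]: |ω|/ω_in = (37/55)×52/87 = 1924/4785, sense flips to −
mesh 4 [29T→29T]: |ω|/ω_in = (1924/4785)×29/29 = 1924/4785, sense flips to +
mesh 5 [86T→66T]: |ω|/ω_in = (1924/4785)×86/66 = 82732/157905, sense flips to −
signed output speed (× input speed) = -82732/157905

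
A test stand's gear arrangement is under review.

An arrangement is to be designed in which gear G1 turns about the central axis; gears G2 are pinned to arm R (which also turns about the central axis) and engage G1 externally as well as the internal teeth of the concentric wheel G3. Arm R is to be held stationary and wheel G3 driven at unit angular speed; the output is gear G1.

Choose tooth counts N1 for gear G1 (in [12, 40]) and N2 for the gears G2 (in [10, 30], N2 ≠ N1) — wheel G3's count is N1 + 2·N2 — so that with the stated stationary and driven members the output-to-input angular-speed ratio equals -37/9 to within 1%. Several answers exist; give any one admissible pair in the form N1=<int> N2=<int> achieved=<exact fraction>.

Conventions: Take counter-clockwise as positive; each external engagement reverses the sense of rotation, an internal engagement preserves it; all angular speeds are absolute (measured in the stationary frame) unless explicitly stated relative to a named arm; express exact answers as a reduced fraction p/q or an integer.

N1=18 N2=28 achieved=-37/9

class = planetary set [ratio -37/9 wanted; Willis about the carrier]
Willis with ω_arm = 0: ω_sun/ω_ring = −N3/N1; set equal to -37/9  ⇒  N3/N1 = −(-37/9) = 37/9
N3 = N1 + 2·N2  ⇒  N2/N1 = (N3/N1 − 1)/2 = (37/9 − 1)/2 = 14/9
smallest multiple with N1 ≥ 12 and N2 ≥ 10: k = 2  ⇒  N1 = 2·9 = 18, N2 = 2·14 = 28 (N1 ≤ 40, N2 ≤ 30, N2 ≠ N1 ✓), N3 = 18 + 2·28 = 74
check: −N3/N1 with N1 = 18, N3 = 74 gives -37/9; |achieved − target| = 0 ≤ 37/900 ✓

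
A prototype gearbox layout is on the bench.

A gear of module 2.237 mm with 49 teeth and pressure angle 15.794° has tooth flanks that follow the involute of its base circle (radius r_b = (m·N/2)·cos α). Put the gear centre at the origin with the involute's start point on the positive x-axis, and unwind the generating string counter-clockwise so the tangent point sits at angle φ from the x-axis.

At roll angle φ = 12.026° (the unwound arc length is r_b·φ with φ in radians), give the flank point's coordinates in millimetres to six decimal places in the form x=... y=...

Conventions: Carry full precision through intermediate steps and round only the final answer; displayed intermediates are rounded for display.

recognized (one wheel, involute flank): single-mesh tooth geometry, m = 2.237, N = 49
pitch radius r_p = m·N/2 = 2.237·49/2 = 54.806500
base radius r_b = r_p·cos α = 54.806500·cos 15.794° = 52.737363
roll angle φ = 12.026° = 0.20989330 rad
x = r_b·(cos φ + φ·sin φ) = 53.886277
y = r_b·(sin φ − φ·cos φ) = 0.161837

x=53.886277 y=0.161837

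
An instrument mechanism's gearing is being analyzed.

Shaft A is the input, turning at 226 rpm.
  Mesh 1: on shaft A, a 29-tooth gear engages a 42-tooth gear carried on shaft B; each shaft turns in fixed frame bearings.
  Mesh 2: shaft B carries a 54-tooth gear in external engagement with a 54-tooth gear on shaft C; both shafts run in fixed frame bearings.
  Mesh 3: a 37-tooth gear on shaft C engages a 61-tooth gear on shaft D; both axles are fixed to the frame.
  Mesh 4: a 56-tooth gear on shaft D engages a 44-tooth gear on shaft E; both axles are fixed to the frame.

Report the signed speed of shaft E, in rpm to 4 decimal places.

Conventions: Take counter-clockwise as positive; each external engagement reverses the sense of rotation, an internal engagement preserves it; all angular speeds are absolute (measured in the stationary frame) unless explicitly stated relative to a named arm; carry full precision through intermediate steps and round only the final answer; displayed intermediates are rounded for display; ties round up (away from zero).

class = fixed-axis compound train [4 meshes; 4 ratios multiply, 4 sense flips]
mesh 1 [29T→42T]: ω = 226.0000×29/42 = 156.0476 rpm, sense flips to −
mesh 2 [54T→54T]: ω = 156.0476×54/54 = 156.0476 rpm, sense flips to +
mesh 3 [37T→61T]: ω = 156.0476×37/61 = 94.6518 rpm, sense flips to −
mesh 4 [56T→44T]: ω = 94.6518×56/44 = 120.4660 rpm, sense flips to +
signed output speed = +120.4660 rpm

+120.4660 rpm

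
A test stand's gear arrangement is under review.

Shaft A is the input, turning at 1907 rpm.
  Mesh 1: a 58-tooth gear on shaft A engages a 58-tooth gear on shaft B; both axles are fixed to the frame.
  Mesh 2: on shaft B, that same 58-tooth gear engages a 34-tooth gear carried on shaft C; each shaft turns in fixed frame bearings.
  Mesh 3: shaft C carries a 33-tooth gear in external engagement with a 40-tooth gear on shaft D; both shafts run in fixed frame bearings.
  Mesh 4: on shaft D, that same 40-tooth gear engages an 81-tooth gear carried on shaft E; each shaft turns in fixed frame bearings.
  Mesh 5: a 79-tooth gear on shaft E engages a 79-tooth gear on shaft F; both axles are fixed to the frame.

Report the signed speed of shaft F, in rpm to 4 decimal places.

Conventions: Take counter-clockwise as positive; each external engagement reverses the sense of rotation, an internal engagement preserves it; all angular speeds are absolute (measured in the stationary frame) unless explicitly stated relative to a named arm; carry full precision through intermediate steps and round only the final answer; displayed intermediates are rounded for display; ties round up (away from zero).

-1325.3442 rpm

5-mesh fixed-axis compound train (all bearings frame-fixed)
mesh 1 [58T→58T]: ω = 1907.0000×58/58 = 1907.0000 rpm, sense flips to −
mesh 2 [58T→34T]: ω = 1907.0000×58/34 = 3253.1176 rpm, sense flips to +
mesh 3 [33T→40T]: ω = 3253.1176×33/40 = 2683.8221 rpm, sense flips to −
mesh 4 [40T→81T]: ω = 2683.8221×40/81 = 1325.3442 rpm, sense flips to +
mesh 5 [79T→79T]: ω = 1325.3442×79/79 = 1325.3442 rpm, sense flips to −
signed output speed = -1325.3442 rpm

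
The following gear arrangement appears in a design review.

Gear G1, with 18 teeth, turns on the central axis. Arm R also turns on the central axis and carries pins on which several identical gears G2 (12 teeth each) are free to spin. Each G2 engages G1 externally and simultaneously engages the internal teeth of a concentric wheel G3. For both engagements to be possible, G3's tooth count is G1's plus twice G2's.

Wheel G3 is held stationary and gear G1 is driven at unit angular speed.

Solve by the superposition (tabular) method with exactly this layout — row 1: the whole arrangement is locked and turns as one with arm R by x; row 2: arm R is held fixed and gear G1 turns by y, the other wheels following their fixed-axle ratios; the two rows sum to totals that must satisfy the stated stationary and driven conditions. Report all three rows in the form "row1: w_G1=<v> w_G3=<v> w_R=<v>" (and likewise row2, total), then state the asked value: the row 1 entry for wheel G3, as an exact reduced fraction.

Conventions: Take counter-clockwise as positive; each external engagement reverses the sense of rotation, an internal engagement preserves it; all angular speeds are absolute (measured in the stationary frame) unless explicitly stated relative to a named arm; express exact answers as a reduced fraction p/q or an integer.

row1: w_G1=3/10 w_G3=3/10 w_R=3/10
row2: w_G1=7/10 w_G3=-3/10 w_R=0
total: w_G1=1 w_G3=0 w_R=3/10
asked value: 3/10

recognized (axles ride arm R): planetary set, 18/12/42 teeth
row 1: whole set turns with the arm by x
row 2: sun turns y, ring = −(18/42)·y, arm 0
boundary: total ω_ring = x − (18/42)·y = 0 and total ω_sun = x + y = 1  ⇒  y = 7/10, x = 3/10
row 2 ring = −(18/42)·7/10 = -3/10
totals (row 1 + row 2): sun 3/10 + 7/10 = 1, ring 3/10 + (-3/10) = 0, arm 3/10 + 0 = 3/10
asked cell (row1, ring) = 3/10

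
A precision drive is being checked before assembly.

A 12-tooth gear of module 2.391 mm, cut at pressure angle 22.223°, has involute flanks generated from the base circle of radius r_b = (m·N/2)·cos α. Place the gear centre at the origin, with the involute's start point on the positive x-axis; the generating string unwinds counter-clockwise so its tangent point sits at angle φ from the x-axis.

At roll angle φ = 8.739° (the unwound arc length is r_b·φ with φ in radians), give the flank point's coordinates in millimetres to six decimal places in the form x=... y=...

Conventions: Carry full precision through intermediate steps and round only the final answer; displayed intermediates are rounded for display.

single-mesh involute tooth geometry (12T wheel at module 2.391)
pitch radius r_p = m·N/2 = 2.391·12/2 = 14.346000
base radius r_b = r_p·cos α = 14.346000·cos 22.223° = 13.280362
roll angle φ = 8.739° = 0.15252432 rad
x = r_b·(cos φ + φ·sin φ) = 13.433940
y = r_b·(sin φ − φ·cos φ) = 0.015671

x=13.433940 y=0.015671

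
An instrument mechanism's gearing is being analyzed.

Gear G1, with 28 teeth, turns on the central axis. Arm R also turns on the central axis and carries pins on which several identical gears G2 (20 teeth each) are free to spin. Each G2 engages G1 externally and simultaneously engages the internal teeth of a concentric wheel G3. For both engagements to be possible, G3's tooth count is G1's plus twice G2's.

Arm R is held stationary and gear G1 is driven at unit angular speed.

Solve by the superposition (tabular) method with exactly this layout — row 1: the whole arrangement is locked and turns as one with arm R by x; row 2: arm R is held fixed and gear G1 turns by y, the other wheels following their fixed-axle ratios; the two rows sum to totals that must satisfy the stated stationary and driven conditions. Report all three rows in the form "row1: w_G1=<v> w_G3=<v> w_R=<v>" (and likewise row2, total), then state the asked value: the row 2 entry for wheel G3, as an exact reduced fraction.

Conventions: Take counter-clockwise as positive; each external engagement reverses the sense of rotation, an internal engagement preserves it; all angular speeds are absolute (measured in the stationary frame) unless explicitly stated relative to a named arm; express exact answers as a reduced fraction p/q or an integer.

row1: w_G1=0 w_G3=0 w_R=0
row2: w_G1=1 w_G3=-7/17 w_R=0
total: w_G1=1 w_G3=-7/17 w_R=0
asked value: -7/17

topology: planetary set — G1 28T / G2 20T / G3 68T, arm = carrier (Willis)
superposition row 1 [locked train]: every member turns x
superposition row 2 [arm held]: sun y, ring −(28/68)·y, arm 0
boundary: total ω_arm = x = 0 and total ω_sun = x + y = 1  ⇒  y = 1, x = 0
row 2 ring = −(28/68)·1 = -7/17
totals (row 1 + row 2): sun 0 + 1 = 1, ring 0 + (-7/17) = -7/17, arm 0 + 0 = 0
asked cell (row2, ring) = -7/17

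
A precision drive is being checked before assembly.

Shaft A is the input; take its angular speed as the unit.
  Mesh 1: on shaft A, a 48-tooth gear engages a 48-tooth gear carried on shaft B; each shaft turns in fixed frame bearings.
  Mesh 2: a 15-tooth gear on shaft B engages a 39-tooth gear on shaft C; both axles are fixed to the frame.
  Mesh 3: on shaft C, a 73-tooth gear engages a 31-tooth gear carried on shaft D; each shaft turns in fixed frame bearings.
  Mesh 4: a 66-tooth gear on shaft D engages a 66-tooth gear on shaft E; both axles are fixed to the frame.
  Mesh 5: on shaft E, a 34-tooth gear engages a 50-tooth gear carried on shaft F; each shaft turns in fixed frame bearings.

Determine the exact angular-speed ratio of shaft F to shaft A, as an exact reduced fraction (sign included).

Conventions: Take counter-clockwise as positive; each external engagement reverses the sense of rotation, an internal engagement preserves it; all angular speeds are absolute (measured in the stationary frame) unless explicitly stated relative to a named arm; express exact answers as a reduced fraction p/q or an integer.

-1241/2015

class = fixed-axis compound train [5 meshes; 5 ratios multiply, 5 sense flips]
mesh 1 [48T→48T]: running ratio 1, sense −
mesh 2 [15T→39T]: running ratio 5/13, sense +
mesh 3 [73T→31T]: running ratio 365/403, sense −
mesh 4 [66T→66T]: running ratio 365/403, sense +
mesh 5 [34T→50T]: running ratio 1241/2015, sense −
ω_out/ω_in = -1241/2015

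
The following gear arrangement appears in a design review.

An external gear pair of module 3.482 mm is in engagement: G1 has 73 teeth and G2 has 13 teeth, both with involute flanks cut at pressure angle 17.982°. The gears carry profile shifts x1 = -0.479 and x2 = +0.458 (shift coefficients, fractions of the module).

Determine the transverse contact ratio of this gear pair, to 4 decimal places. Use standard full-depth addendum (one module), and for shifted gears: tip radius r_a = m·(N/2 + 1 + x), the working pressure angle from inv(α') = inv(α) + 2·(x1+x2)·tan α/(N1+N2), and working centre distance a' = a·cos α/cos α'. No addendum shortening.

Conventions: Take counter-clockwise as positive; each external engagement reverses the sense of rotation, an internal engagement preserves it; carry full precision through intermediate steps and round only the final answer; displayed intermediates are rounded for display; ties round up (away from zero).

1.5595

recognized (one external pair, fixed centres): single-mesh tooth geometry, m = 3.482, N1 = 73, N2 = 13
base radii: r_b1 = 120.884958, r_b2 = 21.527458
tip radii: r_a1 = 128.907122, r_a2 = 27.709756
inv(α') = inv(17.982°) + 2·(-0.479+0.458)·tan α/(73+13) = 0.01056879  ⇒  α' = 17.89534°
a' = a·cos α / cos α' = 149.7260·cos 17.982°/cos 17.89534° = 149.652707
action lengths: √(r_a1²−r_b1²) = 44.764640, √(r_a2²−r_b2²) = 17.447037
base pitch p_b = π·m·cos α = 10.404693
CR = (44.764640 + 17.447037 − 149.652707·sin 17.89534°)/10.404693 = 1.559537
contact ratio ≈ 1.5595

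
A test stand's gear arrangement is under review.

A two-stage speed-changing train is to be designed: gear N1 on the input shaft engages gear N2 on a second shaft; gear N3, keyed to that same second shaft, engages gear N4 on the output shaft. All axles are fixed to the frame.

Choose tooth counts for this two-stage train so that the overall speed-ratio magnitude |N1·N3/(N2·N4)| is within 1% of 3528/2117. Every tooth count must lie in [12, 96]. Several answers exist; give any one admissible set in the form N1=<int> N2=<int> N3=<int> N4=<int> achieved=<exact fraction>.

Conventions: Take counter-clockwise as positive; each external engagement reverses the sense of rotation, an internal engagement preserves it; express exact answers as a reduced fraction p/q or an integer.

N1=42 N2=29 N3=84 N4=73 achieved=3528/2117

topology: fixed-axis compound train — 2 stages, target 3528/2117
target = 3528/2117 in lowest terms: an exact hit needs N1·N3 = k·3528 and N2·N4 = k·2117 for one integer k, every count in [12, 96]; additionally prefer no 1:1 stage (N1 ≠ N2, N3 ≠ N4)
k = 1: N1·N3 = 3528 = 42·84, N2·N4 = 2117 = 29·73
achieved = 42·84/(29·73) = 3528/2117; |achieved − target| = 0 ≤ 882/52925 ✓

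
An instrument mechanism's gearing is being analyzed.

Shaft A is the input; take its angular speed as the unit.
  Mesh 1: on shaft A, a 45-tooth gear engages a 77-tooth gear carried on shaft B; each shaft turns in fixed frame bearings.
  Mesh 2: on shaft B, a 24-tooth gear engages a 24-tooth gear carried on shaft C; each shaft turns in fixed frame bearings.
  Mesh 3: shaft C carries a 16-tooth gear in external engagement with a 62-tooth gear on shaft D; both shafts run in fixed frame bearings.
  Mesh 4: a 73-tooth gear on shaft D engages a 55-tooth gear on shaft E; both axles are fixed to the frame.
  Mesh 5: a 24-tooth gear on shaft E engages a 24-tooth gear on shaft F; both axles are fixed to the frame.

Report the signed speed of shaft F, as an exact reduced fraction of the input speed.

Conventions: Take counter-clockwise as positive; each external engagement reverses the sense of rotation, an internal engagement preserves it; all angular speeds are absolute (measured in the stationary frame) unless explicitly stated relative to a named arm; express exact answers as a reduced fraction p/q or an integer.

5-mesh fixed-axis compound train (all bearings frame-fixed)
mesh 1 [45T→77T]: |ω|/ω_in = 1×45/77 = 45/77, sense flips to −
mesh 2 [24T→24T]: |ω|/ω_in = (45/77)×24/24 = 45/77, sense flips to +
mesh 3 [16T→62T]: |ω|/ω_in = (45/77)×16/62 = 360/2387, sense flips to −
mesh 4 [73T→55T]: |ω|/ω_in = (360/2387)×73/55 = 5256/26257, sense flips to +
mesh 5 [24T→24T]: |ω|/ω_in = (5256/26257)×24/24 = 5256/26257, sense flips to −
signed output speed (× input speed) = -5256/26257

-5256/26257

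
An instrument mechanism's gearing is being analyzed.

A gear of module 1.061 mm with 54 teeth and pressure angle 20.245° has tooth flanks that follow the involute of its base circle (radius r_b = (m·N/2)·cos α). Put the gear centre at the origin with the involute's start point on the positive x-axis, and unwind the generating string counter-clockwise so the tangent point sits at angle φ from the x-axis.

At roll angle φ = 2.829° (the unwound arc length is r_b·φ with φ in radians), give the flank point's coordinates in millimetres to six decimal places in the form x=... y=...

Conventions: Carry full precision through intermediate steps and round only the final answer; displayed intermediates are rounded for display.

single-mesh involute tooth geometry (54T wheel at module 1.061)
pitch radius r_p = m·N/2 = 1.061·54/2 = 28.647000
base radius r_b = r_p·cos α = 28.647000·cos 20.245° = 26.877232
roll angle φ = 2.829° = 0.04937536 rad
x = r_b·(cos φ + φ·sin φ) = 26.909975
y = r_b·(sin φ − φ·cos φ) = 0.001078

x=26.909975 y=0.001078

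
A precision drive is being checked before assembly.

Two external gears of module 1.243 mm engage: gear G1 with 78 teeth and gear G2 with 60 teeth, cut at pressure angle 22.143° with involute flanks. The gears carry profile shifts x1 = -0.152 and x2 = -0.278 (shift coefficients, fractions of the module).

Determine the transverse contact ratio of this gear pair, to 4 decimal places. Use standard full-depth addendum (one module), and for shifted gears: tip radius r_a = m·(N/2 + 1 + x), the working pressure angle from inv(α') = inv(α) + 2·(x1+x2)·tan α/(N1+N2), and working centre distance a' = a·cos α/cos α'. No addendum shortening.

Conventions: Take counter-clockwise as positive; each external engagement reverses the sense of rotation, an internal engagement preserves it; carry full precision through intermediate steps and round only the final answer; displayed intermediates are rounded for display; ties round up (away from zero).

1.7541

class = single-mesh tooth geometry [involute pair 78T × 60T, m = 1.243]
base radii: r_b1 = 44.901628, r_b2 = 34.539714
tip radii: r_a1 = 49.531064, r_a2 = 38.187446
inv(α') = inv(22.143°) + 2·(-0.152-0.278)·tan α/(78+60) = 0.01792818  ⇒  α' = 21.22417°
a' = a·cos α / cos α' = 85.7670·cos 22.143°/cos 21.22417° = 85.221840
action lengths: √(r_a1²−r_b1²) = 20.908613, √(r_a2²−r_b2²) = 16.287701
base pitch p_b = π·m·cos α = 3.616990
CR = (20.908613 + 16.287701 − 85.221840·sin 21.22417°)/3.616990 = 1.754079
contact ratio ≈ 1.7541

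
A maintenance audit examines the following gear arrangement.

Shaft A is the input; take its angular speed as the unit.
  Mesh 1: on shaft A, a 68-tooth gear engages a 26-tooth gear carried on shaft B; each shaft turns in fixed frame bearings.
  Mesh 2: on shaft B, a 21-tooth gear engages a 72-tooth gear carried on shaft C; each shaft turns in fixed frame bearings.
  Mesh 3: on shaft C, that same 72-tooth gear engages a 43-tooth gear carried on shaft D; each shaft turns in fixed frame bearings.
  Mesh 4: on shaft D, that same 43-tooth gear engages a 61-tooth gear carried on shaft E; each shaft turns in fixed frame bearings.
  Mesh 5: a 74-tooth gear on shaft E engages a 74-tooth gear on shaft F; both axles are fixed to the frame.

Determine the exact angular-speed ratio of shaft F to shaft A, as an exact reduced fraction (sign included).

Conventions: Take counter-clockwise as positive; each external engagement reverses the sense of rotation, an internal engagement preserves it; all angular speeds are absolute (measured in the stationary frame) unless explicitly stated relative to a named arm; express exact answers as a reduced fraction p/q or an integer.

-714/793

class = fixed-axis compound train [5 meshes; 5 ratios multiply, 5 sense flips]
mesh 1 [68T→26T]: running ratio 34/13, sense −
mesh 2 [21T→72T]: running ratio 119/156, sense +
mesh 3 [72T→43T]: running ratio 714/559, sense −
mesh 4 [43T→61T]: running ratio 714/793, sense +
mesh 5 [74T→74T]: running ratio 714/793, sense −
ω_out/ω_in = -714/793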